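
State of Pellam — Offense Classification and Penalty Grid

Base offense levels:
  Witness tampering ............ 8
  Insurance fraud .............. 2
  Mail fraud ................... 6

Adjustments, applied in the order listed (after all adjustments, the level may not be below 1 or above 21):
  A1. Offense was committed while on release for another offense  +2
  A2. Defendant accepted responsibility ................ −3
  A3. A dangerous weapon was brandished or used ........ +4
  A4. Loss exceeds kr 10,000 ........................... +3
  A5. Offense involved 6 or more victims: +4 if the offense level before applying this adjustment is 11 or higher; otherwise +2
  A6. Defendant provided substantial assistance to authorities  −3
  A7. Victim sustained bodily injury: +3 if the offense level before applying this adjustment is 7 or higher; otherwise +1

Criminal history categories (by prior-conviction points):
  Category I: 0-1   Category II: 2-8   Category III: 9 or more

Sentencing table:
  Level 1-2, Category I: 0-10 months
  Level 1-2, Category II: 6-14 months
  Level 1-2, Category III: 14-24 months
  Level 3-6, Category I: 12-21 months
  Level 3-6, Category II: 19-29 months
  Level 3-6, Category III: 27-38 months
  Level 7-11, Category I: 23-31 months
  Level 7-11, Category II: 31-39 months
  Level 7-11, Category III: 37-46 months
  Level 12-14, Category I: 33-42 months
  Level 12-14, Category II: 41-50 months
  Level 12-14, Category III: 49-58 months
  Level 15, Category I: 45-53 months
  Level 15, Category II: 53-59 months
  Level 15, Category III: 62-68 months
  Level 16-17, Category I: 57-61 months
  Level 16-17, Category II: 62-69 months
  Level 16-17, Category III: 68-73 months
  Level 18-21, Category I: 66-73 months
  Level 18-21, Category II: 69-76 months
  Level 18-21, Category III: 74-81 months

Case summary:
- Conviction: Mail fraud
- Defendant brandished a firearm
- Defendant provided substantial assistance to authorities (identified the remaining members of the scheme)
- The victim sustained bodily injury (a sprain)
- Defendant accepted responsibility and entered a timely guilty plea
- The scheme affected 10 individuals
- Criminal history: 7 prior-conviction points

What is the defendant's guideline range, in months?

Base offense level for mail fraud: 6.
A2 applies: 6 − 3 = 3.
A3 applies: 3 + 4 = 7.
A4 does not apply.
A5 applies (level before this adjustment is 7 < 11, so +2): 7 + 2 = 9.
A6 applies: 9 − 3 = 6.
A7 applies (level before this adjustment is 6 < 7, so +1): 6 + 1 = 7.
Final offense level: 7.
Criminal history: 7 prior points → Category II (2-8).
Level 7 falls in the 7-11 band.
Grid: Level 7-11 × Category II = 31-39 months.

31-39 months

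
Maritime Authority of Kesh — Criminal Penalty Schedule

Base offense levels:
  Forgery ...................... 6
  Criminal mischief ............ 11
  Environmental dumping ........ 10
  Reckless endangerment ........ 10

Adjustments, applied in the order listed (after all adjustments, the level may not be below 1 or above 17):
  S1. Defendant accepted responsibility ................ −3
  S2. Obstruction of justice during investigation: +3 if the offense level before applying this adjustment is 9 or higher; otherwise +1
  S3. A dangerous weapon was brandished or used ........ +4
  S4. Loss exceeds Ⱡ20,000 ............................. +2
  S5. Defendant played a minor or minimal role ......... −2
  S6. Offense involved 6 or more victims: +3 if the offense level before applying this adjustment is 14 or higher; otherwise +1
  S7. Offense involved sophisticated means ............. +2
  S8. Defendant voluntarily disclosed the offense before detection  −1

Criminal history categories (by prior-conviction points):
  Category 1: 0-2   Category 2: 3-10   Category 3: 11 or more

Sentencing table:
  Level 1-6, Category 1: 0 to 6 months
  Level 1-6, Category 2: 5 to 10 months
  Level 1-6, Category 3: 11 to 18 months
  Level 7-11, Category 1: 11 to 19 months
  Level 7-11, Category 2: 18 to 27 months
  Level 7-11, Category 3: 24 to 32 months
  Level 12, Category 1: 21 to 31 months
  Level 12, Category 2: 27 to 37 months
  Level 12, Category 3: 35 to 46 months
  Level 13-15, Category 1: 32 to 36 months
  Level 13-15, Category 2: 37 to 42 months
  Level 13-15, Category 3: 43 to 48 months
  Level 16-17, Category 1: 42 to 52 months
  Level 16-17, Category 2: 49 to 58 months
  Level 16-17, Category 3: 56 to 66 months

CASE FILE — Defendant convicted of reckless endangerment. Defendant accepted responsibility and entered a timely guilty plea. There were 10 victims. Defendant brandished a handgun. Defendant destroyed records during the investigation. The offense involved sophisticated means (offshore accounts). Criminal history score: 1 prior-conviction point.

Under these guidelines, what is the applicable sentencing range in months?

32-36 months

Base offense level for reckless endangerment: 10.
S1 applies: 10 − 3 = 7.
S2 applies (level before this adjustment is 7 < 9, so +1): 7 + 1 = 8.
S3 applies: 8 + 4 = 12.
S5 does not apply.
S6 applies (level before this adjustment is 12 < 14, so +1): 12 + 1 = 13.
S7 applies: 13 + 2 = 15.
Final offense level: 15.
Criminal history: 1 prior point → Category 1 (0-2).
Level 15 falls in the 13-15 band.
Grid: Level 13-15 × Category 1 = 32-36 months.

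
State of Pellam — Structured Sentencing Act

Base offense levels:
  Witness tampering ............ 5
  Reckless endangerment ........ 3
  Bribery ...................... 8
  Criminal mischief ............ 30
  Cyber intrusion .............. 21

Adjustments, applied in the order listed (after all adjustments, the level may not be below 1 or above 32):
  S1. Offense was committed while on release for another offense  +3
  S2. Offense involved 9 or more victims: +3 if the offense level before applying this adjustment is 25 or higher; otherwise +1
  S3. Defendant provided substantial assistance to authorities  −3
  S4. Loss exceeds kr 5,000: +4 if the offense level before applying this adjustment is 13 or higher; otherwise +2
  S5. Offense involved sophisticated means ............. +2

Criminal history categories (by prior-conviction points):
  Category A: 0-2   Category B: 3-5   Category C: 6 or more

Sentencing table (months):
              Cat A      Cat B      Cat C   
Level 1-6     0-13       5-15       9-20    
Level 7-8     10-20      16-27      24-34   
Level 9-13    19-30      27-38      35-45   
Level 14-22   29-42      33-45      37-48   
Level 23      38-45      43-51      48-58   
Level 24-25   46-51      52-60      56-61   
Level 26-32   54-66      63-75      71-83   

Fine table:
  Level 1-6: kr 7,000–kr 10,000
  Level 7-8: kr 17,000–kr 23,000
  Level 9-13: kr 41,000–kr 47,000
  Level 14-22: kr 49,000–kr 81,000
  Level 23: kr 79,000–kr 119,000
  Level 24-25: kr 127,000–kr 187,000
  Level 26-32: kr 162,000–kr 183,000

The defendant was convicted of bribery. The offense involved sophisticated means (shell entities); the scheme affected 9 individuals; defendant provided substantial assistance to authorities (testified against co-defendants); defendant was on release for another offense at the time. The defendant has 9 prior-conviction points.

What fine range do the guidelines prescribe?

Base offense level for bribery: 8.
S1 applies: 8 + 3 = 11.
S2 applies (level before this adjustment is 11 < 25, so +1): 11 + 1 = 12.
S3 applies: 12 − 3 = 9.
S5 applies: 9 + 2 = 11.
Final offense level: 11.
Level 11 falls in the 9-13 band.
Fine table: Level 9-13 → kr 41,000–kr 47,000.

kr 41,000–kr 47,000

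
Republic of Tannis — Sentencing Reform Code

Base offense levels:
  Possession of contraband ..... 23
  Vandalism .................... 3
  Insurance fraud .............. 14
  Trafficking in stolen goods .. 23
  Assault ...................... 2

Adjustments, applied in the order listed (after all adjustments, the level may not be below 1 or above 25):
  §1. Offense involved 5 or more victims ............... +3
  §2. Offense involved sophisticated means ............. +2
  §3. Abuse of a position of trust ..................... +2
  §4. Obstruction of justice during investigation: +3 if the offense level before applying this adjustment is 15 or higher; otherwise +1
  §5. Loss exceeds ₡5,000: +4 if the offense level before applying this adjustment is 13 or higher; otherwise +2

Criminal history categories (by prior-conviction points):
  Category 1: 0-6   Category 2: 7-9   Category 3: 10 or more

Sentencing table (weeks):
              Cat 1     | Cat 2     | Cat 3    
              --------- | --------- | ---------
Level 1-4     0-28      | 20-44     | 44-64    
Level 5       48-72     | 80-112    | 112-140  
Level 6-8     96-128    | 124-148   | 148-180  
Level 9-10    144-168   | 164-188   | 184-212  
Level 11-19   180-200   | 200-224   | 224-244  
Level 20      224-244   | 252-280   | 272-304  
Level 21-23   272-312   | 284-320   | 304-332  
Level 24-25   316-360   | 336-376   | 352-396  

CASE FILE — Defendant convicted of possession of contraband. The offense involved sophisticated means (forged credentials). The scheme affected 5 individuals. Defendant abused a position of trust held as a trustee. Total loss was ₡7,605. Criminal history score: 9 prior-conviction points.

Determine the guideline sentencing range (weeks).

Base offense level for possession of contraband: 23.
§1 applies: 23 + 3 = 26.
§2 applies: 26 + 2 = 28.
§3 applies: 28 + 2 = 30.
§4 does not apply.
§5 applies (level before this adjustment is 30 ≥ 13, so +4): 30 + 4 = 34.
Level 34 exceeds the maximum of 25; capped at 25.
Final offense level: 25.
Criminal history: 9 prior points → Category 2 (7-9).
Level 25 falls in the 24-25 band.
Grid: Level 24-25 × Category 2 = 336-376 weeks.

336-376 weeks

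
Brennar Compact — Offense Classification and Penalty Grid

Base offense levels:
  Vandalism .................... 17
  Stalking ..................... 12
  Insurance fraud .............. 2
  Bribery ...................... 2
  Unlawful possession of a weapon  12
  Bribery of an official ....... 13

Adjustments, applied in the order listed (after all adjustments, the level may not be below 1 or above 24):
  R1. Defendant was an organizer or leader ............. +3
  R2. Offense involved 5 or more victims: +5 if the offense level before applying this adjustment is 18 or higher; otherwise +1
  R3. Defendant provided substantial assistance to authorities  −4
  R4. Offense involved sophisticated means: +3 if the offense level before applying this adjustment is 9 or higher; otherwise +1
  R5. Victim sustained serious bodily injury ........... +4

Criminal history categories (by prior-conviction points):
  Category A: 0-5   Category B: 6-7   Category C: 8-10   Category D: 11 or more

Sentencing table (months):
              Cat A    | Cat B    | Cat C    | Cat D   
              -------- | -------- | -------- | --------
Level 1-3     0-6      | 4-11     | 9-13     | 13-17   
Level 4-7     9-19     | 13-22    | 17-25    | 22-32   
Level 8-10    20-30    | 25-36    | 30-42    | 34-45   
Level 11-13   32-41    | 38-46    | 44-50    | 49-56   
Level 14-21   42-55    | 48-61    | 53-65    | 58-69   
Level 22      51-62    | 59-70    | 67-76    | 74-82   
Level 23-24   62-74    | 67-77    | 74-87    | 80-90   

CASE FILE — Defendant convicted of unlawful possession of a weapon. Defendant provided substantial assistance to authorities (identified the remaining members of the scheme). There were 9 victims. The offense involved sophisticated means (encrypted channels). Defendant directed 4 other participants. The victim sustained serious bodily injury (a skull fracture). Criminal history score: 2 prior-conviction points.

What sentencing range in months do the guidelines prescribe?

42-55 months

Base offense level for unlawful possession of a weapon: 12.
R1 applies: 12 + 3 = 15.
R2 applies (level before this adjustment is 15 < 18, so +1): 15 + 1 = 16.
R3 applies: 16 − 4 = 12.
R4 applies (level before this adjustment is 12 ≥ 9, so +3): 12 + 3 = 15.
R5 applies: 15 + 4 = 19.
Final offense level: 19.
Criminal history: 2 prior points → Category A (0-5).
Level 19 falls in the 14-21 band.
Grid: Level 14-21 × Category A = 42-55 months.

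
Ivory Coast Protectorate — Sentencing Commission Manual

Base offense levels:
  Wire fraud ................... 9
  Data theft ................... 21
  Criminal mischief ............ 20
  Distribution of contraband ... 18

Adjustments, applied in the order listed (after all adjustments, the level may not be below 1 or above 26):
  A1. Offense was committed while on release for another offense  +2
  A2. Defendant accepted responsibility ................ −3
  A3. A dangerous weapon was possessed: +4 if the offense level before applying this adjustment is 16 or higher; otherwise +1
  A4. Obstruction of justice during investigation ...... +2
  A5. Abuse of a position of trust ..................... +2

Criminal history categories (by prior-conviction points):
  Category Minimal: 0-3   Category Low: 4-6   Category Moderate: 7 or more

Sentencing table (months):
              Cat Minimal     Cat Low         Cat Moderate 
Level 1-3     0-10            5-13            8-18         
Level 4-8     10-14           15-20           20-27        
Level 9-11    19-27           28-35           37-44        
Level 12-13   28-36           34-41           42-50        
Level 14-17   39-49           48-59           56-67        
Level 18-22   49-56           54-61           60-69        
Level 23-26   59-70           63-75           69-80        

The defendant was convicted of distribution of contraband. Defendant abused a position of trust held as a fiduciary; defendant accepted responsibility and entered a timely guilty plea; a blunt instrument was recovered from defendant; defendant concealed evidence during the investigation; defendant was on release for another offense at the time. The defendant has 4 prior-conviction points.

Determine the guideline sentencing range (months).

63-75 months

Base offense level for distribution of contraband: 18.
A1 applies: 18 + 2 = 20.
A2 applies: 20 − 3 = 17.
A3 applies (level before this adjustment is 17 ≥ 16, so +4): 17 + 4 = 21.
A4 applies: 21 + 2 = 23.
A5 applies: 23 + 2 = 25.
Final offense level: 25.
Criminal history: 4 prior points → Category Low (4-6).
Level 25 falls in the 23-26 band.
Grid: Level 23-26 × Category Low = 63-75 months.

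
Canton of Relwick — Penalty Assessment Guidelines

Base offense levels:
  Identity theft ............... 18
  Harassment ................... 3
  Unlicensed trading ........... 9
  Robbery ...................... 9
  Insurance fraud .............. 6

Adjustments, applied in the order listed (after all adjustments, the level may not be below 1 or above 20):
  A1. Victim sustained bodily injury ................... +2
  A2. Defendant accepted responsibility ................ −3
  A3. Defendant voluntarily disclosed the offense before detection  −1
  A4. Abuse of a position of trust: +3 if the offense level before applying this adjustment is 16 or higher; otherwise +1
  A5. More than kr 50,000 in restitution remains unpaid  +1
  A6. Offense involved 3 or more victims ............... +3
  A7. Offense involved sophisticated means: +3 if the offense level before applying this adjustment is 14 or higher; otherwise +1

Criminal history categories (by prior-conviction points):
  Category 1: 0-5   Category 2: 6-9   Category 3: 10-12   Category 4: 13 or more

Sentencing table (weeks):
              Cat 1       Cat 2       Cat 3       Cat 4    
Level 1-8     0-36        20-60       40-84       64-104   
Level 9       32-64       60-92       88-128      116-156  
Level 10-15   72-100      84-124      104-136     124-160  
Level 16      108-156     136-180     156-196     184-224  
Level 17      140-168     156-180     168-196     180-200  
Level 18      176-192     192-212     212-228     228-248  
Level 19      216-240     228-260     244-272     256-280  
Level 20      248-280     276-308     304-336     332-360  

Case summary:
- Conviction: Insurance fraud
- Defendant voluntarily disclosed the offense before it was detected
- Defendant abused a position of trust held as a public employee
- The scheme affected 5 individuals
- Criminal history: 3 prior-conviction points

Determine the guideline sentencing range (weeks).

Base offense level for insurance fraud: 6.
A1 does not apply.
A2 does not apply.
A3 applies: 6 − 1 = 5.
A4 applies (level before this adjustment is 5 < 16, so +1): 5 + 1 = 6.
A6 applies: 6 + 3 = 9.
A7 does not apply.
Final offense level: 9.
Criminal history: 3 prior points → Category 1 (0-5).
Level 9 falls in the 9 band.
Grid: Level 9 × Category 1 = 32-64 weeks.

32-64 weeks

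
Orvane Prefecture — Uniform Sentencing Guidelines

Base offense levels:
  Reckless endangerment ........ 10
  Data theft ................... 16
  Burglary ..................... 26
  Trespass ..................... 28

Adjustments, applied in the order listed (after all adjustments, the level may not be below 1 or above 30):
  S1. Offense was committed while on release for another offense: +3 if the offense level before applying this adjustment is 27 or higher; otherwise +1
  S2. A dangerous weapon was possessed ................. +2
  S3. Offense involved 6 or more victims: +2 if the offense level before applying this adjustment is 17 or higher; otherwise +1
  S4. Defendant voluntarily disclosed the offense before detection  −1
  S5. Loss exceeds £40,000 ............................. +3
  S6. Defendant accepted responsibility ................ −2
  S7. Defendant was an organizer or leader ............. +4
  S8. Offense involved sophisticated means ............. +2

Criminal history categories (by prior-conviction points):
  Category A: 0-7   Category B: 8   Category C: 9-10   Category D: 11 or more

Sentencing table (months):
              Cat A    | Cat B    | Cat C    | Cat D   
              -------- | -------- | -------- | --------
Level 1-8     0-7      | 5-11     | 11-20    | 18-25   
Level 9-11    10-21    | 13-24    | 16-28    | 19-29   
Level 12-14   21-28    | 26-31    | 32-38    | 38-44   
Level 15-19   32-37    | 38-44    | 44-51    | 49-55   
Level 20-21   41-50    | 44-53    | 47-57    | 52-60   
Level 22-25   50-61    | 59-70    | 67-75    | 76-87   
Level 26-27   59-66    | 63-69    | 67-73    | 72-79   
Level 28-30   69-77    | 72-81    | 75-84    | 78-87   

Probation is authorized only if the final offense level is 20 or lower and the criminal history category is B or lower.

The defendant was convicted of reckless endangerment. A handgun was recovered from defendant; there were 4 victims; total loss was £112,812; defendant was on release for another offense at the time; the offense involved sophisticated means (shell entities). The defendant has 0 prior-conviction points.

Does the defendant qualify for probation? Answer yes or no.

Base offense level for reckless endangerment: 10.
S1 applies (level before this adjustment is 10 < 27, so +1): 10 + 1 = 11.
S2 applies: 11 + 2 = 13.
S5 applies: 13 + 3 = 16.
S6 does not apply.
S7 does not apply.
S8 applies: 16 + 2 = 18.
Final offense level: 18.
Criminal history: 0 prior points → Category A (0-7).
Level 18 falls in the 15-19 band.
Grid: Level 15-19 × Category A = 32-37 months.
Probation check: level 18 ≤ 20 and category A ≤ B → eligible.

Yes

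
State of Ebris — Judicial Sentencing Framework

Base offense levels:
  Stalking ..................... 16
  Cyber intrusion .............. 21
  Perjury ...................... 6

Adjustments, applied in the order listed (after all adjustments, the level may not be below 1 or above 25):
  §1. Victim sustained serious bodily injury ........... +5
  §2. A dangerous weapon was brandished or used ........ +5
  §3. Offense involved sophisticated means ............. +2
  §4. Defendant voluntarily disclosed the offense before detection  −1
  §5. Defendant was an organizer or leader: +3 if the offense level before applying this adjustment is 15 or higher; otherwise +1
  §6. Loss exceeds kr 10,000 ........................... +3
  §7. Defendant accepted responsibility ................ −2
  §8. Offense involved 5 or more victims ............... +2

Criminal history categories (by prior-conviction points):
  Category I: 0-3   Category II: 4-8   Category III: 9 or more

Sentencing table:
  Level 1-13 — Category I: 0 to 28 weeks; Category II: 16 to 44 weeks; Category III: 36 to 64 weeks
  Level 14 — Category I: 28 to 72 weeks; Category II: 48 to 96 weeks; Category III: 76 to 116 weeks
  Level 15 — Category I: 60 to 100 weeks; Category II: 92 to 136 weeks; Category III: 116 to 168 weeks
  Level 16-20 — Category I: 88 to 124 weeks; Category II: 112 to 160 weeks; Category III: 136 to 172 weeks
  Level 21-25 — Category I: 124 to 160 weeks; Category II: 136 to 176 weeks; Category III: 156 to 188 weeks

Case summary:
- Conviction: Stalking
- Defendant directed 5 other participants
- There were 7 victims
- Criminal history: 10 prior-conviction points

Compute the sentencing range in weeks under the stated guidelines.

156-188 weeks

Base offense level for stalking: 16.
§4 does not apply.
§5 applies (level before this adjustment is 16 ≥ 15, so +3): 16 + 3 = 19.
§6 does not apply.
§8 applies: 19 + 2 = 21.
Final offense level: 21.
Criminal history: 10 prior points → Category III (9+).
Level 21 falls in the 21-25 band.
Grid: Level 21-25 × Category III = 156-188 weeks.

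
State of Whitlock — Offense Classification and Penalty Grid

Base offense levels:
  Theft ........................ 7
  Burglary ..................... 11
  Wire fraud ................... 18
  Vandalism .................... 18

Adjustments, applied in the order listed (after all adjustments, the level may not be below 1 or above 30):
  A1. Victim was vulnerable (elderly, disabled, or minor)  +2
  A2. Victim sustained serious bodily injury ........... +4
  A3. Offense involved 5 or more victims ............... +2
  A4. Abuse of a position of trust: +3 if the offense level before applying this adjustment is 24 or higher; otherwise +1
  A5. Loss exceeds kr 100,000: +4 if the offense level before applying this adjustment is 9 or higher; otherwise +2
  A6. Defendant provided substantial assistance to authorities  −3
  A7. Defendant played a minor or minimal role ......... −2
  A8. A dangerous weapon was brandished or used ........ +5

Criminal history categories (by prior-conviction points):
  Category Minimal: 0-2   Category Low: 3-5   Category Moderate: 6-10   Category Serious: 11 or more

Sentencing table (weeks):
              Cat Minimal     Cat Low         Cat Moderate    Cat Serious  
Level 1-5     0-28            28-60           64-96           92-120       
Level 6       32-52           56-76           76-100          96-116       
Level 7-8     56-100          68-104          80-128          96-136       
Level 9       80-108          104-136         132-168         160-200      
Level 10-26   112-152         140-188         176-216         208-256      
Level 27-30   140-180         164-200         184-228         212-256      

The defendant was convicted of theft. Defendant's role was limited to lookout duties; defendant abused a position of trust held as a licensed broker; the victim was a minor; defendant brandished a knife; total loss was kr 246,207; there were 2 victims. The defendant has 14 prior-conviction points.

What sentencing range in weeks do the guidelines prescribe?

208-256 weeks

Base offense level for theft: 7.
A1 applies: 7 + 2 = 9.
A4 applies (level before this adjustment is 9 < 24, so +1): 9 + 1 = 10.
A5 applies (level before this adjustment is 10 ≥ 9, so +4): 10 + 4 = 14.
A7 applies: 14 − 2 = 12.
A8 applies: 12 + 5 = 17.
Final offense level: 17.
Criminal history: 14 prior points → Category Serious (11+).
Level 17 falls in the 10-26 band.
Grid: Level 10-26 × Category Serious = 208-256 weeks.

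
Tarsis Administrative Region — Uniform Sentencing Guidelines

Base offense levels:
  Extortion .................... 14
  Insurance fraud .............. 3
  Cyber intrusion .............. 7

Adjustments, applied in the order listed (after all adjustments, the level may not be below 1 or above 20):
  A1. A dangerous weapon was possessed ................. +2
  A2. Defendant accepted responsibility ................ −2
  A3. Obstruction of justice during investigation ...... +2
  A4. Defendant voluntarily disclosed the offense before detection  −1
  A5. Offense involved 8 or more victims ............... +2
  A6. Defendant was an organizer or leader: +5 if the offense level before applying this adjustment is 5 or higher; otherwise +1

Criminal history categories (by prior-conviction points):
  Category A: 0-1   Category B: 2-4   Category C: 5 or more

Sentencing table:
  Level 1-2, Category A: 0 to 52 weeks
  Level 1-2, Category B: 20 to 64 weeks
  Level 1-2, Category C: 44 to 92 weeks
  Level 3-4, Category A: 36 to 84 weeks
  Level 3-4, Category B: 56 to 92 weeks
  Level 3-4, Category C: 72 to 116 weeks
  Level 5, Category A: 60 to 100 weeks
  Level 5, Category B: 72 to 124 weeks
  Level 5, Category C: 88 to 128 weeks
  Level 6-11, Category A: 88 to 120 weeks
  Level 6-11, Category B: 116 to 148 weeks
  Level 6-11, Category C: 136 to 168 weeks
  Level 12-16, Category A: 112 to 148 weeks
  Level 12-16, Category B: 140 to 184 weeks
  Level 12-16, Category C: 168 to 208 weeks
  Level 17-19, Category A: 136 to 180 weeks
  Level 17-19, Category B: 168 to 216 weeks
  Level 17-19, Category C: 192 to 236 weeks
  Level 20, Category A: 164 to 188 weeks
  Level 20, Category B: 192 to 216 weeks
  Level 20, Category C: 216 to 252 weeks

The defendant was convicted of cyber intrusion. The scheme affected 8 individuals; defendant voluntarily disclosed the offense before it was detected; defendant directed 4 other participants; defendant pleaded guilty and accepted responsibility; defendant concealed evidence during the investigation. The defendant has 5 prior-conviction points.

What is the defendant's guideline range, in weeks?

168-208 weeks

Base offense level for cyber intrusion: 7.
A1 does not apply.
A2 applies: 7 − 2 = 5.
A3 applies: 5 + 2 = 7.
A4 applies: 7 − 1 = 6.
A5 applies: 6 + 2 = 8.
A6 applies (level before this adjustment is 8 ≥ 5, so +5): 8 + 5 = 13.
Final offense level: 13.
Criminal history: 5 prior points → Category C (5+).
Level 13 falls in the 12-16 band.
Grid: Level 12-16 × Category C = 168-208 weeks.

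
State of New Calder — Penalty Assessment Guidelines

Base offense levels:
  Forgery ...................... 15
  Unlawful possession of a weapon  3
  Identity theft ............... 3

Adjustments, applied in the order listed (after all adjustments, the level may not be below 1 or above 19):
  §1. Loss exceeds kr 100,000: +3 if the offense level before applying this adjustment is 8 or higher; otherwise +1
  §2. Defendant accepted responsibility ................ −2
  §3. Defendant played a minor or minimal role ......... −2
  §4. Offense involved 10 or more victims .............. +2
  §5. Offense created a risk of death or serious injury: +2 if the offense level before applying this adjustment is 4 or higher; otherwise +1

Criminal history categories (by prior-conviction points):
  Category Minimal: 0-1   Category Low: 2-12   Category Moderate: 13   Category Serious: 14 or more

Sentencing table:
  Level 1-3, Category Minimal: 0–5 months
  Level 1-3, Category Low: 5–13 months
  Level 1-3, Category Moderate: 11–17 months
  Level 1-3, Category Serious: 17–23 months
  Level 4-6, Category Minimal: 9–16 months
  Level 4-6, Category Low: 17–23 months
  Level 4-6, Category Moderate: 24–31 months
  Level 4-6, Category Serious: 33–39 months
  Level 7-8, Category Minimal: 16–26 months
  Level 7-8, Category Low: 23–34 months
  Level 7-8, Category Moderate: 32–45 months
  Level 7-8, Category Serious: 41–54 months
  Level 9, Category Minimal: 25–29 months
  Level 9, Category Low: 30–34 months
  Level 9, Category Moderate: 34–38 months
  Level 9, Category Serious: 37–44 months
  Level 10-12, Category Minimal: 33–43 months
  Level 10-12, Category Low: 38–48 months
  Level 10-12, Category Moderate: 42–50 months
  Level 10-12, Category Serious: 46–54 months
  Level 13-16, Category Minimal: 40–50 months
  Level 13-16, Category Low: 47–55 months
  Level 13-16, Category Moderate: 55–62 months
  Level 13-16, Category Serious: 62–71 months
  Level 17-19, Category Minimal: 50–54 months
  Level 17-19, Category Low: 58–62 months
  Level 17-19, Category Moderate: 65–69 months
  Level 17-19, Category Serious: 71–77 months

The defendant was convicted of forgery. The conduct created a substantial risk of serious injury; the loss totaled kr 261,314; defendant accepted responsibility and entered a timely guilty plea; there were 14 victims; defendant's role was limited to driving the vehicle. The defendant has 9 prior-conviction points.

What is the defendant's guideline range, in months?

58-62 months

Base offense level for forgery: 15.
§1 applies (level before this adjustment is 15 ≥ 8, so +3): 15 + 3 = 18.
§2 applies: 18 − 2 = 16.
§3 applies: 16 − 2 = 14.
§4 applies: 14 + 2 = 16.
§5 applies (level before this adjustment is 16 ≥ 4, so +2): 16 + 2 = 18.
Final offense level: 18.
Criminal history: 9 prior points → Category Low (2-12).
Level 18 falls in the 17-19 band.
Grid: Level 17-19 × Category Low = 58-62 months.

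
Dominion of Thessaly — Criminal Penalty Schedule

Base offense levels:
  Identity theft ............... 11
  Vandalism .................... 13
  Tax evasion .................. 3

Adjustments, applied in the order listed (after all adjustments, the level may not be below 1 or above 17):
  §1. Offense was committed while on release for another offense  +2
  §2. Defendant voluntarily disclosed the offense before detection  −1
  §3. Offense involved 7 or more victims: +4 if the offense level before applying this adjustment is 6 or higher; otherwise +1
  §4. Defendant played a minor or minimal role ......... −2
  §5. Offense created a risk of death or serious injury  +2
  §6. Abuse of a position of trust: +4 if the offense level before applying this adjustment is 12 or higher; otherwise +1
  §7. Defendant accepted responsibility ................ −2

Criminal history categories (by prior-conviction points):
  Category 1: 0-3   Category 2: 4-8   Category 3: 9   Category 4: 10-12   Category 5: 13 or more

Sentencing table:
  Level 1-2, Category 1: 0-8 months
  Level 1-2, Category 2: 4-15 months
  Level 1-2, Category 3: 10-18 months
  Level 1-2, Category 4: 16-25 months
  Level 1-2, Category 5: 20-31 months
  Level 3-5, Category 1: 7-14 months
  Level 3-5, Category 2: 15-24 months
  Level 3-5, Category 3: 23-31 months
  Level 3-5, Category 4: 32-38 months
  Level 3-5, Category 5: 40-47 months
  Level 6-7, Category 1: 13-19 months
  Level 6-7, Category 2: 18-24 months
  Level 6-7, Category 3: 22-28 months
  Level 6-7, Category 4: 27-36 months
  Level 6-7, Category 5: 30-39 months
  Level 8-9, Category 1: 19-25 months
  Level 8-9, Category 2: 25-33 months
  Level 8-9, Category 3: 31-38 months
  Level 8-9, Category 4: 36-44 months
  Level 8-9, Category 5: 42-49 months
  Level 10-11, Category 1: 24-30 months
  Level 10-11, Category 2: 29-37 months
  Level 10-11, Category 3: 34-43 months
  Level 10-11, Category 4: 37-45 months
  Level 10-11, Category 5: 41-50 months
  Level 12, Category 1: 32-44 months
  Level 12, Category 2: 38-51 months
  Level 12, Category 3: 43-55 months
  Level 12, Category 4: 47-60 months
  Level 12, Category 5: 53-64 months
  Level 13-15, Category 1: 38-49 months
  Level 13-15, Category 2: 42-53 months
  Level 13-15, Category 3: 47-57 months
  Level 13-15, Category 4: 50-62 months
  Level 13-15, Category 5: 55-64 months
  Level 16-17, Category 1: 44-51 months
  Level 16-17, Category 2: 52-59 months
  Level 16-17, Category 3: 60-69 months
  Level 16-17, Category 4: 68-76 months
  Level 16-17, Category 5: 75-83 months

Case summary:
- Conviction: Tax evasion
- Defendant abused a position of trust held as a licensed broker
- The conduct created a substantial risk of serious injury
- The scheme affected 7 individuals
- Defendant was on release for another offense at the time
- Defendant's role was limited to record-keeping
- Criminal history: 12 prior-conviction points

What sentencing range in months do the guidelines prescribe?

27-36 months

Base offense level for tax evasion: 3.
§1 applies: 3 + 2 = 5.
§2 does not apply.
§3 applies (level before this adjustment is 5 < 6, so +1): 5 + 1 = 6.
§4 applies: 6 − 2 = 4.
§5 applies: 4 + 2 = 6.
§6 applies (level before this adjustment is 6 < 12, so +1): 6 + 1 = 7.
Final offense level: 7.
Criminal history: 12 prior points → Category 4 (10-12).
Level 7 falls in the 6-7 band.
Grid: Level 6-7 × Category 4 = 27-36 months.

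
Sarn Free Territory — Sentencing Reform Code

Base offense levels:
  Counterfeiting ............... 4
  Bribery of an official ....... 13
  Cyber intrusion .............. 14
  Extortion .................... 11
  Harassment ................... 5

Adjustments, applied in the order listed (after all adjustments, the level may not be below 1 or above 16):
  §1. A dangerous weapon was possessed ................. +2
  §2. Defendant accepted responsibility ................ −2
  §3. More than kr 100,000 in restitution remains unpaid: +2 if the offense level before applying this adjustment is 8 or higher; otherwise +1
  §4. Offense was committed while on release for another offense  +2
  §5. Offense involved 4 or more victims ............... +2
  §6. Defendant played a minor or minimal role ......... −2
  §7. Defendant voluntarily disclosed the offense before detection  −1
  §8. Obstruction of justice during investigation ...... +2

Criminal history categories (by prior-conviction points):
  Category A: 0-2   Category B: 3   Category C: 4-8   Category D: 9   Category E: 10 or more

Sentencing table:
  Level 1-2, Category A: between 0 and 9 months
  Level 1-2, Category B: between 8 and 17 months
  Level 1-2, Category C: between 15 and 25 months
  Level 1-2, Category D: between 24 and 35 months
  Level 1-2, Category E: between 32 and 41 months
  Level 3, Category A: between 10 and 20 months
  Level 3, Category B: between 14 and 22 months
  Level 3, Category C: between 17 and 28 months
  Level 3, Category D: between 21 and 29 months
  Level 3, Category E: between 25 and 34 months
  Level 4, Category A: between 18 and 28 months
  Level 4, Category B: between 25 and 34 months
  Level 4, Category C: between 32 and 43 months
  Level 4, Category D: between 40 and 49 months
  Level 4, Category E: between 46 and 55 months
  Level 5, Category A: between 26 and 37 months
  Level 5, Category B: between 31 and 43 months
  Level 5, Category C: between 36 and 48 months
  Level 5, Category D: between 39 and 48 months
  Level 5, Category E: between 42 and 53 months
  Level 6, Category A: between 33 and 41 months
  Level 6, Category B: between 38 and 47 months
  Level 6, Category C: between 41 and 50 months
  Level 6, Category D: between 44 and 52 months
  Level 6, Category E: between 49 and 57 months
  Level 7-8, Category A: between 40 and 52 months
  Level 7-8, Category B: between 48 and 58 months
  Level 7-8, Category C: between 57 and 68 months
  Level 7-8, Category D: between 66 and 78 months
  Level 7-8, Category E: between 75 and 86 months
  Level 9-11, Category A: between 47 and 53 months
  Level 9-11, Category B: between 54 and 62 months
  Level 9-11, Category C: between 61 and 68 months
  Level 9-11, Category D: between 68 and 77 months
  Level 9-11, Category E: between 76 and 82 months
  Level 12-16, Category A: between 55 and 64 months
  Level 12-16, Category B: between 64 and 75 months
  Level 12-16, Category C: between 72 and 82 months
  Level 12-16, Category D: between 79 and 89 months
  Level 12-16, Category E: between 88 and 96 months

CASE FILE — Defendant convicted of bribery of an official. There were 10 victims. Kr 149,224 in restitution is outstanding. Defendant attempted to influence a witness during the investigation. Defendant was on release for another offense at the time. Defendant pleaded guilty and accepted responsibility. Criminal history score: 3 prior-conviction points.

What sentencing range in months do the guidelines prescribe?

64-75 months

Base offense level for bribery of an official: 13.
§2 applies: 13 − 2 = 11.
§3 applies (level before this adjustment is 11 ≥ 8, so +2): 11 + 2 = 13.
§4 applies: 13 + 2 = 15.
§5 applies: 15 + 2 = 17.
§6 does not apply.
§7 does not apply.
§8 applies: 17 + 2 = 19.
Level 19 exceeds the maximum of 16; capped at 16.
Final offense level: 16.
Criminal history: 3 prior points → Category B (3).
Level 16 falls in the 12-16 band.
Grid: Level 12-16 × Category B = 64-75 months.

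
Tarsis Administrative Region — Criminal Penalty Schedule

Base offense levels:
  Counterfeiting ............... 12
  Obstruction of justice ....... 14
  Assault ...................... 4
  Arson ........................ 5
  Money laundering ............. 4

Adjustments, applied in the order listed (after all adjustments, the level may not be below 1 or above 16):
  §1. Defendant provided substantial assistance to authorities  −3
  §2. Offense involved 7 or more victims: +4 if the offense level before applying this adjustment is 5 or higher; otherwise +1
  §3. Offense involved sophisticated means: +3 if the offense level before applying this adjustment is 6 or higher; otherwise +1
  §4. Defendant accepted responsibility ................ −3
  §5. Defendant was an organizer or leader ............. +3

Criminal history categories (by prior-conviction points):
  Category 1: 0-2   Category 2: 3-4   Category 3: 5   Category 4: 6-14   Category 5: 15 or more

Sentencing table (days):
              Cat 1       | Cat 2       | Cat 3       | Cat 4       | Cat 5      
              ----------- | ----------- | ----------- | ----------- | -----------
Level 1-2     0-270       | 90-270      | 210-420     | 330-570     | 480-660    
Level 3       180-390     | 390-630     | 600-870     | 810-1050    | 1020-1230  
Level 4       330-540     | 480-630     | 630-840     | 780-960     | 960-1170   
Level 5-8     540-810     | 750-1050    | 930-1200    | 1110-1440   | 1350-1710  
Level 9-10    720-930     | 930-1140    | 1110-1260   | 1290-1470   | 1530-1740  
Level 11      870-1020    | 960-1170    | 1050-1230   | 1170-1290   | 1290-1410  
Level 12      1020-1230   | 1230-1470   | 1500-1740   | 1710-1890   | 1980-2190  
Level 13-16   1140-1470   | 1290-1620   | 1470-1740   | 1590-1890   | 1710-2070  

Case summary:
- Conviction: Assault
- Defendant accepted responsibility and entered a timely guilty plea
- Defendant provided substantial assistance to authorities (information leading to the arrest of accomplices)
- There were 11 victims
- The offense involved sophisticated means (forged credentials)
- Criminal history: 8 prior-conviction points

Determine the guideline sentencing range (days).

Base offense level for assault: 4.
§1 applies: 4 − 3 = 1.
§2 applies (level before this adjustment is 1 < 5, so +1): 1 + 1 = 2.
§3 applies (level before this adjustment is 2 < 6, so +1): 2 + 1 = 3.
§4 applies: 3 − 3 = 0.
Level 0 is below the minimum of 1; floored at 1.
Final offense level: 1.
Criminal history: 8 prior points → Category 4 (6-14).
Level 1 falls in the 1-2 band.
Grid: Level 1-2 × Category 4 = 330-570 days.

330-570 days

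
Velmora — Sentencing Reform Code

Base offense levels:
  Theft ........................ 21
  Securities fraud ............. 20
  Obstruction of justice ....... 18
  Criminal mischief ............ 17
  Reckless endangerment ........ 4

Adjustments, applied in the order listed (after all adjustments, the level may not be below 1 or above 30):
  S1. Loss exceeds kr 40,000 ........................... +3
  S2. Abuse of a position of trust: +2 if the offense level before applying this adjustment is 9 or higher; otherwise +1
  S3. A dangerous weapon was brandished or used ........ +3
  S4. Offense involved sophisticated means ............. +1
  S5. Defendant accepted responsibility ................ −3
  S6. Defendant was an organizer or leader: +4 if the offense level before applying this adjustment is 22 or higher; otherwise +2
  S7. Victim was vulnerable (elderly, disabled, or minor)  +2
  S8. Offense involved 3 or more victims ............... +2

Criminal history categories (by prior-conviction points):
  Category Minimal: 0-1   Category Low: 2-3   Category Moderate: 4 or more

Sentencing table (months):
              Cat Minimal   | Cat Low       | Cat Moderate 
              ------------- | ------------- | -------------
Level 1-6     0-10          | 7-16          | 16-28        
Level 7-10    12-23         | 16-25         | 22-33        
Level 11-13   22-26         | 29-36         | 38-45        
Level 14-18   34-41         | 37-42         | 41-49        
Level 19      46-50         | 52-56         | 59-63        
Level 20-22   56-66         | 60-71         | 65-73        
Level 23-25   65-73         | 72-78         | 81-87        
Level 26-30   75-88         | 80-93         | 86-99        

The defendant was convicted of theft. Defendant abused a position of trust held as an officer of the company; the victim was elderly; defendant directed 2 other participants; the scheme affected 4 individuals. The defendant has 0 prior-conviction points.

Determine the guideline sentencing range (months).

Base offense level for theft: 21.
S1 does not apply.
S2 applies (level before this adjustment is 21 ≥ 9, so +2): 21 + 2 = 23.
S6 applies (level before this adjustment is 23 ≥ 22, so +4): 23 + 4 = 27.
S7 applies: 27 + 2 = 29.
S8 applies: 29 + 2 = 31.
Level 31 exceeds the maximum of 30; capped at 30.
Final offense level: 30.
Criminal history: 0 prior points → Category Minimal (0-1).
Level 30 falls in the 26-30 band.
Grid: Level 26-30 × Category Minimal = 75-88 months.

75-88 months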